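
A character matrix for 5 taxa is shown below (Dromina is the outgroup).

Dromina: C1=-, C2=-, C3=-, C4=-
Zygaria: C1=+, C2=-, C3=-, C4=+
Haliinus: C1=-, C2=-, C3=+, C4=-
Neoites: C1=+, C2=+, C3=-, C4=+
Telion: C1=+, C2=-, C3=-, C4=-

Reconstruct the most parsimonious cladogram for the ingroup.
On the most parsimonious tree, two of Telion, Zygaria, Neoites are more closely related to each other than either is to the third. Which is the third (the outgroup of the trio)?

Telion

The outgroup has state '-' for every character, so '+' is the derived state throughout.
C1: derived state '+' in Neoites, Telion, and Zygaria only — synapomorphy for {Neoites, Telion, Zygaria}.
C2: derived state '+' in Neoites only — an autapomorphy, so it tells us nothing about relationships among taxa.
C3: derived state '+' in Haliinus only — an autapomorphy, so it tells us nothing about relationships among taxa.
Only Neoites and Zygaria show the derived state '+' for C4, supporting them as a clade.
Most parsimonious ingroup topology: (((Zygaria,Neoites),Telion),Haliinus).
Neoites and Zygaria share a more recent common ancestor with each other than either does with Telion, so Telion is the least closely related of the three.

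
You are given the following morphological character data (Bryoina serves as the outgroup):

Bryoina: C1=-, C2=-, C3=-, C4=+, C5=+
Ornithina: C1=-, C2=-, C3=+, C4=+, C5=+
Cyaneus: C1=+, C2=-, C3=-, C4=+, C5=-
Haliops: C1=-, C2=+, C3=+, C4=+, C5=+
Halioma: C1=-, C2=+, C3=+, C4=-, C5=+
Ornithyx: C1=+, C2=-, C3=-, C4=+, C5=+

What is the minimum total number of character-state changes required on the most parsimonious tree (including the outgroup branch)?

Character polarity is set by the outgroup: the derived state is whichever differs from the outgroup's state, so for C4, C5 the derived state is '-', and for the remaining characters it is '+'.
C1 (derived state '+') is shared by Cyaneus and Ornithyx — a synapomorphy uniting that clade.
Only Halioma and Haliops show the derived state '+' for C2, supporting them as a clade.
Only Halioma, Haliops, and Ornithina show the derived state '+' for C3, supporting them as a clade.
C4 (derived state '-') is unique to Halioma (autapomorphy; uninformative for grouping).
C5 (derived state '-') is unique to Cyaneus (autapomorphy; uninformative for grouping).
Most parsimonious ingroup topology: ((Ornithina,(Haliops,Halioma)),(Cyaneus,Ornithyx)).
Changes per character on this tree: C1: 1; C2: 1; C3: 1; C4: 1; C5: 1.
Total = 5.

5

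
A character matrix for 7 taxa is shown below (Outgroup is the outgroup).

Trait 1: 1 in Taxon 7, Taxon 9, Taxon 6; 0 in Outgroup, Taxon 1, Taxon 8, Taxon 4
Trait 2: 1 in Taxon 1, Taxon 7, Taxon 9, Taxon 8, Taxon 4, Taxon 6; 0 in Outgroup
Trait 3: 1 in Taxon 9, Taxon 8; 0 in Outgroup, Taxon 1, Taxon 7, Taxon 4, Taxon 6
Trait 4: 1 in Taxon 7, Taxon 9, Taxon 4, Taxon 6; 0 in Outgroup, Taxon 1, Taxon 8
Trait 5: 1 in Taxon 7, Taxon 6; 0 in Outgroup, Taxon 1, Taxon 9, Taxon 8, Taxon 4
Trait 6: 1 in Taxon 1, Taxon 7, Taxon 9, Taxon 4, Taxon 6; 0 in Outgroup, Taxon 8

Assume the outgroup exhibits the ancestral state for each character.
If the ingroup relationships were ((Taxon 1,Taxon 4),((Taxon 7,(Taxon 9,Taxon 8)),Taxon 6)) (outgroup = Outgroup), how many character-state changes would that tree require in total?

11

Map each character onto ((Taxon 1,Taxon 4),((Taxon 7,(Taxon 9,Taxon 8)),Taxon 6)) (rooted by Outgroup) and count the minimum state changes it requires (Fitch parsimony):
Trait 1: 2; Trait 2: 1; Trait 3: 1; Trait 4: 3; Trait 5: 2; Trait 6: 2.
Total tree length = 11.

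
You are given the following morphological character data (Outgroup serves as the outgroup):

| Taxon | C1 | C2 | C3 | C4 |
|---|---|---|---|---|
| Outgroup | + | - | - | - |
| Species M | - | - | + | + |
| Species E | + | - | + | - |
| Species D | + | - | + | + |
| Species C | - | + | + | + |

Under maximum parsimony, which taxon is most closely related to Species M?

Character polarity is set by the outgroup: the derived state is whichever differs from the outgroup's state, so for C1 the derived state is '-', and for the remaining characters it is '+'.
C1: derived state '-' in Species C and Species M only — synapomorphy for {Species C, Species M}.
C2: derived state '+' in Species C only — an autapomorphy, so it tells us nothing about relationships among taxa.
C3 (derived state '+') is shared by all ingroup taxa — unites the whole ingroup.
C4 (derived state '+') is shared by Species C, Species D, and Species M — a synapomorphy uniting that clade.
Most parsimonious ingroup topology: (((Species M,Species C),Species D),Species E).
Species M and Species C form a cherry on this tree, so they are sister taxa.

Species C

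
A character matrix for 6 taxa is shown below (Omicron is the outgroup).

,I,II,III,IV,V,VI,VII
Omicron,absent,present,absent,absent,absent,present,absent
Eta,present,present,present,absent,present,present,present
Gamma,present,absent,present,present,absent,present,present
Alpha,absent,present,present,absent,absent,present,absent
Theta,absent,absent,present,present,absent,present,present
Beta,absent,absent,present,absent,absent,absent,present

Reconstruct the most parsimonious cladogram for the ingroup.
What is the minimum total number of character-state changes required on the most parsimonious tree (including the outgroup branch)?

Character polarity is set by the outgroup: the derived state is whichever differs from the outgroup's state, so for II, VI the derived state is 'absent', and for the remaining characters it is 'present'.
I (state 'present') occurs in Eta and Gamma but conflicts with the nesting implied by the other characters — most parsimoniously interpreted as homoplasy.
II: derived state 'absent' in Beta, Gamma, and Theta only — synapomorphy for {Beta, Gamma, Theta}.
All ingroup taxa share the derived state 'present' for III; it defines the ingroup but does not resolve relationships within it.
IV (derived state 'present') is shared by Gamma and Theta — a synapomorphy uniting that clade.
V: derived state 'present' in Eta only — an autapomorphy, so it tells us nothing about relationships among taxa.
VI: derived state 'absent' in Beta only — an autapomorphy, so it tells us nothing about relationships among taxa.
Only Beta, Eta, Gamma, and Theta show the derived state 'present' for VII, supporting them as a clade.
Most parsimonious ingroup topology: ((Eta,((Gamma,Theta),Beta)),Alpha).
Changes per character on this tree: I: 2; II: 1; III: 1; IV: 1; V: 1; VI: 1; VII: 1.
Total = 8.

8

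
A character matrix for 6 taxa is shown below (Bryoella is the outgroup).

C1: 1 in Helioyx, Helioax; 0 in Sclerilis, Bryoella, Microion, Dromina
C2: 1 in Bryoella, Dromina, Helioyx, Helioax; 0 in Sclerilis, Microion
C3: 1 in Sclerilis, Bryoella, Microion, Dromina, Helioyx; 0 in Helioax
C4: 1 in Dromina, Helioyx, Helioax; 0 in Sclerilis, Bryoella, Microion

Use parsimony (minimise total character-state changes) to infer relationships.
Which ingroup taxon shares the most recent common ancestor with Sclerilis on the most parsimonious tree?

Microion

Character polarity is set by the outgroup: the derived state is whichever differs from the outgroup's state, so for C2, C3 the derived state is '0', and for the remaining characters it is '1'.
C1: derived state '1' in Helioax and Helioyx only — synapomorphy for {Helioax, Helioyx}.
C2 (derived state '0') is shared by Microion and Sclerilis — a synapomorphy uniting that clade.
C3: derived state '0' in Helioax only — an autapomorphy, so it tells us nothing about relationships among taxa.
C4: derived state '1' in Dromina, Helioax, and Helioyx only — synapomorphy for {Dromina, Helioax, Helioyx}.
Most parsimonious ingroup topology: (((Helioax,Helioyx),Dromina),(Microion,Sclerilis)).
Sclerilis and Microion form a cherry on this tree, so they are sister taxa.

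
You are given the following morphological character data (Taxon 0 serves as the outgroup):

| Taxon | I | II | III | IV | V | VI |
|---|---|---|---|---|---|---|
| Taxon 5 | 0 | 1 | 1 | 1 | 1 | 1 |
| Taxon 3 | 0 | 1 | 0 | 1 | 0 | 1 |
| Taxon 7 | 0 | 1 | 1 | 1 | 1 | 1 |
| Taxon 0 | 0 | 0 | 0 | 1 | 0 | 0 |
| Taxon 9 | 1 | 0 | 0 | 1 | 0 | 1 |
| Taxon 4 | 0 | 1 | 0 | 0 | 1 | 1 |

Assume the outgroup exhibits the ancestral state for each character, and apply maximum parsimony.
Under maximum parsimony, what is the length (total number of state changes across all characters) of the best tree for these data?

6

Character polarity is set by the outgroup: the derived state is whichever differs from the outgroup's state, so for IV the derived state is '0', and for the remaining characters it is '1'.
I: derived state '1' in Taxon 9 only — an autapomorphy, so it tells us nothing about relationships among taxa.
II: derived state '1' in Taxon 3, Taxon 4, Taxon 5, and Taxon 7 only — synapomorphy for {Taxon 3, Taxon 4, Taxon 5, Taxon 7}.
III: derived state '1' in Taxon 5 and Taxon 7 only — synapomorphy for {Taxon 5, Taxon 7}.
IV (derived state '0') is unique to Taxon 4 (autapomorphy; uninformative for grouping).
V (derived state '1') is shared by Taxon 4, Taxon 5, and Taxon 7 — a synapomorphy uniting that clade.
VI (derived state '1') is shared by all ingroup taxa — unites the whole ingroup.
Most parsimonious ingroup topology: ((((Taxon 7,Taxon 5),Taxon 4),Taxon 3),Taxon 9).
Changes per character on this tree: I: 1; II: 1; III: 1; IV: 1; V: 1; VI: 1.
Total = 6.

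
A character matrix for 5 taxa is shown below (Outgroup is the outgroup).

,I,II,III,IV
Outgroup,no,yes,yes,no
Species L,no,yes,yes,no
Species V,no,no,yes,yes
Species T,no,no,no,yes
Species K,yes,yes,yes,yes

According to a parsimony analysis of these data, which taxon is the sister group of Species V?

Character polarity is set by the outgroup: the derived state is whichever differs from the outgroup's state, so for II, III the derived state is 'no', and for the remaining characters it is 'yes'.
I (derived state 'yes') is unique to Species K (autapomorphy; uninformative for grouping).
Only Species T and Species V show the derived state 'no' for II, supporting them as a clade.
III (derived state 'no') is unique to Species T (autapomorphy; uninformative for grouping).
IV: derived state 'yes' in Species K, Species T, and Species V only — synapomorphy for {Species K, Species T, Species V}.
Most parsimonious ingroup topology: (Species L,((Species V,Species T),Species K)).
Species V and Species T form a cherry on this tree, so they are sister taxa.

Species T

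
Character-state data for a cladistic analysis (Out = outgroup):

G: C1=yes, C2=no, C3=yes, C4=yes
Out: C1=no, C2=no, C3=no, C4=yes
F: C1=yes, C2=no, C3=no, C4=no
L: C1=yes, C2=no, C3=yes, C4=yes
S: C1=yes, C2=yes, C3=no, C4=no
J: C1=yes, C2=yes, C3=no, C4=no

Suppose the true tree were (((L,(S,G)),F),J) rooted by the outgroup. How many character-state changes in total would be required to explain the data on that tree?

Map each character onto (((L,(S,G)),F),J) (rooted by Out) and count the minimum state changes it requires (Fitch parsimony):
C1: 1; C2: 2; C3: 2; C4: 3.
Total tree length = 8.

8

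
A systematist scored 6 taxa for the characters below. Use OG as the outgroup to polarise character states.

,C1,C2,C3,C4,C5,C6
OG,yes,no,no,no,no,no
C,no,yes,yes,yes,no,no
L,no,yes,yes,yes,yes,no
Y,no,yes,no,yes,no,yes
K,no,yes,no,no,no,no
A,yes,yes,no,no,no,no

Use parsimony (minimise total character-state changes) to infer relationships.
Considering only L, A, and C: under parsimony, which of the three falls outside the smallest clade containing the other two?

A

Character polarity is set by the outgroup: the derived state is whichever differs from the outgroup's state, so for C1 the derived state is 'no', and for the remaining characters it is 'yes'.
C1 (derived state 'no') is shared by C, K, L, and Y — a synapomorphy uniting that clade.
All ingroup taxa share the derived state 'yes' for C2; it defines the ingroup but does not resolve relationships within it.
C3: derived state 'yes' in C and L only — synapomorphy for {C, L}.
C4: derived state 'yes' in C, L, and Y only — synapomorphy for {C, L, Y}.
C5 (derived state 'yes') is unique to L (autapomorphy; uninformative for grouping).
C6 (derived state 'yes') is unique to Y (autapomorphy; uninformative for grouping).
Most parsimonious ingroup topology: ((((C,L),Y),K),A).
C and L share a more recent common ancestor with each other than either does with A, so A is the least closely related of the three.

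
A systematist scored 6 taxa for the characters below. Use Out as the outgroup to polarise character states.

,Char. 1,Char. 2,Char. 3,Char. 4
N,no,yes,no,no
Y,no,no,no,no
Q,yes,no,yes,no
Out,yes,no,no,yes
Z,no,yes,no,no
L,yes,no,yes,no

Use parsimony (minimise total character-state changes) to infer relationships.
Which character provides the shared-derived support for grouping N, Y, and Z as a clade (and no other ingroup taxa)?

Char. 1

Character polarity is set by the outgroup: the derived state is whichever differs from the outgroup's state, so for Char. 1, Char. 4 the derived state is 'no', and for the remaining characters it is 'yes'.
Char. 1: derived state 'no' in N, Y, and Z only — synapomorphy for {N, Y, Z}.
Char. 2: derived state 'yes' in N and Z only — synapomorphy for {N, Z}.
Char. 3 (derived state 'yes') is shared by L and Q — a synapomorphy uniting that clade.
All ingroup taxa share the derived state 'no' for Char. 4; it defines the ingroup but does not resolve relationships within it.
Most parsimonious ingroup topology: ((Q,L),((N,Z),Y)).
The clade {N, Y, Z} is supported by Char. 1: its derived state 'no' occurs in exactly those taxa and in no other taxon (including the outgroup).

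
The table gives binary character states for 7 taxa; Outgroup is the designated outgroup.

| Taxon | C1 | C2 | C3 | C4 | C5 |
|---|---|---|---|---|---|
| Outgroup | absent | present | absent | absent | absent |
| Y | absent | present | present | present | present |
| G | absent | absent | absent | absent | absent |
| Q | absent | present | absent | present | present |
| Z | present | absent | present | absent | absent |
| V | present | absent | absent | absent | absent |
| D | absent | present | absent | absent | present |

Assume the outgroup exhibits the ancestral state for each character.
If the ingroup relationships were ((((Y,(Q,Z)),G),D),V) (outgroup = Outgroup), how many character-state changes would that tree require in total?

12

Map each character onto ((((Y,(Q,Z)),G),D),V) (rooted by Outgroup) and count the minimum state changes it requires (Fitch parsimony):
C1: 2; C2: 3; C3: 2; C4: 2; C5: 3.
Total tree length = 12.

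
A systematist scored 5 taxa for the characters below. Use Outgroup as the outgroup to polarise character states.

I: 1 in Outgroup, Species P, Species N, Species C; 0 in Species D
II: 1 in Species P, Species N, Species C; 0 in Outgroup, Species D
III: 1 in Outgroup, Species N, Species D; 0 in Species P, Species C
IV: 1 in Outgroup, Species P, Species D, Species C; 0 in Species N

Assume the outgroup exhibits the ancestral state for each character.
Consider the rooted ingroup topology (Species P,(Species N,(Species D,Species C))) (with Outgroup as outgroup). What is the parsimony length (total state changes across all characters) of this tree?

Map each character onto (Species P,(Species N,(Species D,Species C))) (rooted by Outgroup) and count the minimum state changes it requires (Fitch parsimony):
I: 1; II: 2; III: 2; IV: 1.
Total tree length = 6.

6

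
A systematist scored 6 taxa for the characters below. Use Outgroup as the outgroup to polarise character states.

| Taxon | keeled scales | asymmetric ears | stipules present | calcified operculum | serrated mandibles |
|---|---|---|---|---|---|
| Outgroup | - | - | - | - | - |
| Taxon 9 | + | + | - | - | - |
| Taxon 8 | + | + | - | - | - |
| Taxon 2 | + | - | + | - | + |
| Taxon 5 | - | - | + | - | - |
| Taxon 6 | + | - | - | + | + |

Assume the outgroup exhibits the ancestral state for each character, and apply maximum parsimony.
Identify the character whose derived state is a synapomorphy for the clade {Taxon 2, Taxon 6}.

The outgroup has state '-' for every character, so '+' is the derived state throughout.
keeled scales: derived state '+' in Taxon 2, Taxon 6, Taxon 8, and Taxon 9 only — synapomorphy for {Taxon 2, Taxon 6, Taxon 8, Taxon 9}.
asymmetric ears (derived state '+') is shared by Taxon 8 and Taxon 9 — a synapomorphy uniting that clade.
stipules present groups Taxon 2 and Taxon 5, which is incompatible with the clades supported by the remaining characters; treating it as convergent (homoplasy) costs fewer steps than any alternative tree.
calcified operculum: derived state '+' in Taxon 6 only — an autapomorphy, so it tells us nothing about relationships among taxa.
Only Taxon 2 and Taxon 6 show the derived state '+' for serrated mandibles, supporting them as a clade.
Most parsimonious ingroup topology: (((Taxon 9,Taxon 8),(Taxon 2,Taxon 6)),Taxon 5).
The clade {Taxon 2, Taxon 6} is supported by serrated mandibles: its derived state '+' occurs in exactly those taxa and in no other taxon (including the outgroup).

serrated mandibles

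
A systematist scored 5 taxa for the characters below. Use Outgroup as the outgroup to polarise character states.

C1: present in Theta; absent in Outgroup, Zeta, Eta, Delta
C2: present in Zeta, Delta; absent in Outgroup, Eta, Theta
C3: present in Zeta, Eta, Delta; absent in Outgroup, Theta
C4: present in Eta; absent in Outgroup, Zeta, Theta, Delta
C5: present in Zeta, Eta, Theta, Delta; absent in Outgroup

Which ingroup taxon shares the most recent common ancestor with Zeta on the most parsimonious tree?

The outgroup has state 'absent' for every character, so 'present' is the derived state throughout.
C1 (derived state 'present') is unique to Theta (autapomorphy; uninformative for grouping).
Only Delta and Zeta show the derived state 'present' for C2, supporting them as a clade.
Only Delta, Eta, and Zeta show the derived state 'present' for C3, supporting them as a clade.
C4: derived state 'present' in Eta only — an autapomorphy, so it tells us nothing about relationships among taxa.
C5 (derived state 'present') is shared by all ingroup taxa — unites the whole ingroup.
Most parsimonious ingroup topology: (((Zeta,Delta),Eta),Theta).
Zeta and Delta form a cherry on this tree, so they are sister taxa.

Delta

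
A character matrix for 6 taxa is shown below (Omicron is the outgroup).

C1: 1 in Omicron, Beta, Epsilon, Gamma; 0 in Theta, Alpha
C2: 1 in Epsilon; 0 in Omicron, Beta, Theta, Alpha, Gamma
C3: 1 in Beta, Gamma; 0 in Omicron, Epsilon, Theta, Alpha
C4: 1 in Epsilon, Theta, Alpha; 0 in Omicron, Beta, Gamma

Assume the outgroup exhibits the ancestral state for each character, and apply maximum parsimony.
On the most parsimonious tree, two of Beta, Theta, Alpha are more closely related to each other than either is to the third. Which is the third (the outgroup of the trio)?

Character polarity is set by the outgroup: the derived state is whichever differs from the outgroup's state, so for C1 the derived state is '0', and for the remaining characters it is '1'.
C1: derived state '0' in Alpha and Theta only — synapomorphy for {Alpha, Theta}.
C2 (derived state '1') is unique to Epsilon (autapomorphy; uninformative for grouping).
C3 (derived state '1') is shared by Beta and Gamma — a synapomorphy uniting that clade.
Only Alpha, Epsilon, and Theta show the derived state '1' for C4, supporting them as a clade.
Most parsimonious ingroup topology: ((Beta,Gamma),(Epsilon,(Theta,Alpha))).
Alpha and Theta share a more recent common ancestor with each other than either does with Beta, so Beta is the least closely related of the three.

Beta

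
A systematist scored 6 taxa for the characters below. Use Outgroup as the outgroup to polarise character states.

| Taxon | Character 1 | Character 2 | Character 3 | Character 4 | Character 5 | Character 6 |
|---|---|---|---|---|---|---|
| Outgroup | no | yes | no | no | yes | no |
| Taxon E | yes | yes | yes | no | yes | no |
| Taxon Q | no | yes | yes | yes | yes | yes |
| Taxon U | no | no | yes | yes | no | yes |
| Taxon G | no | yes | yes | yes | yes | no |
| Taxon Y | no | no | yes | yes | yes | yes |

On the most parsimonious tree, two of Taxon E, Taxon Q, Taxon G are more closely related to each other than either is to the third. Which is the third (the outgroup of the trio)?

Taxon E

Character polarity is set by the outgroup: the derived state is whichever differs from the outgroup's state, so for Character 2, Character 5 the derived state is 'no', and for the remaining characters it is 'yes'.
Character 1 (derived state 'yes') is unique to Taxon E (autapomorphy; uninformative for grouping).
Character 2 (derived state 'no') is shared by Taxon U and Taxon Y — a synapomorphy uniting that clade.
Character 3 (derived state 'yes') is shared by all ingroup taxa — unites the whole ingroup.
Only Taxon G, Taxon Q, Taxon U, and Taxon Y show the derived state 'yes' for Character 4, supporting them as a clade.
Character 5: derived state 'no' in Taxon U only — an autapomorphy, so it tells us nothing about relationships among taxa.
Only Taxon Q, Taxon U, and Taxon Y show the derived state 'yes' for Character 6, supporting them as a clade.
Most parsimonious ingroup topology: (Taxon E,((Taxon Q,(Taxon U,Taxon Y)),Taxon G)).
Taxon G and Taxon Q share a more recent common ancestor with each other than either does with Taxon E, so Taxon E is the least closely related of the three.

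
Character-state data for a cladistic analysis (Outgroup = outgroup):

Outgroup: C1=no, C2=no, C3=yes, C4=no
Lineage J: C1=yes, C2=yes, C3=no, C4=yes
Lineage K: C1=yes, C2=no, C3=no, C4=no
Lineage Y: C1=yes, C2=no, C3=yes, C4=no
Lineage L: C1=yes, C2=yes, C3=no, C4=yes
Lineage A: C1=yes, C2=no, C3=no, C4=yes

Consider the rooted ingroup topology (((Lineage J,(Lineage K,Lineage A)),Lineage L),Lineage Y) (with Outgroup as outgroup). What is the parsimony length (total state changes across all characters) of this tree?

Map each character onto (((Lineage J,(Lineage K,Lineage A)),Lineage L),Lineage Y) (rooted by Outgroup) and count the minimum state changes it requires (Fitch parsimony):
C1: 1; C2: 2; C3: 1; C4: 2.
Total tree length = 6.

6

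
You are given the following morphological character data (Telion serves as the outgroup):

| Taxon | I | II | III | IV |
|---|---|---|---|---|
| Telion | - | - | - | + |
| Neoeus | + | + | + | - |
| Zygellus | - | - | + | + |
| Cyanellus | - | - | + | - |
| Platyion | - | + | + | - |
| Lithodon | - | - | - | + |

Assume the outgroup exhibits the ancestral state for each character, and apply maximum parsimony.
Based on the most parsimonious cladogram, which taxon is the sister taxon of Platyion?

Character polarity is set by the outgroup: the derived state is whichever differs from the outgroup's state, so for IV the derived state is '-', and for the remaining characters it is '+'.
I: derived state '+' in Neoeus only — an autapomorphy, so it tells us nothing about relationships among taxa.
II (derived state '+') is shared by Neoeus and Platyion — a synapomorphy uniting that clade.
Only Cyanellus, Neoeus, Platyion, and Zygellus show the derived state '+' for III, supporting them as a clade.
IV: derived state '-' in Cyanellus, Neoeus, and Platyion only — synapomorphy for {Cyanellus, Neoeus, Platyion}.
Most parsimonious ingroup topology: ((((Neoeus,Platyion),Cyanellus),Zygellus),Lithodon).
Platyion and Neoeus form a cherry on this tree, so they are sister taxa.

Neoeus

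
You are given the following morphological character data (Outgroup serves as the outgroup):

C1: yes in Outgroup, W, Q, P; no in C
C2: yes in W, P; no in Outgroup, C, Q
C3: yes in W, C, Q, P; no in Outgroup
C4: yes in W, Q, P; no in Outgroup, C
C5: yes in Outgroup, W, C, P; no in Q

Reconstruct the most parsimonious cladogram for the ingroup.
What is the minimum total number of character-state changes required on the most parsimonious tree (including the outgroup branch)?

Character polarity is set by the outgroup: the derived state is whichever differs from the outgroup's state, so for C1, C5 the derived state is 'no', and for the remaining characters it is 'yes'.
C1: derived state 'no' in C only — an autapomorphy, so it tells us nothing about relationships among taxa.
Only P and W show the derived state 'yes' for C2, supporting them as a clade.
C3 (derived state 'yes') is shared by all ingroup taxa — unites the whole ingroup.
C4: derived state 'yes' in P, Q, and W only — synapomorphy for {P, Q, W}.
C5 (derived state 'no') is unique to Q (autapomorphy; uninformative for grouping).
Most parsimonious ingroup topology: (((W,P),Q),C).
Changes per character on this tree: C1: 1; C2: 1; C3: 1; C4: 1; C5: 1.
Total = 5.

5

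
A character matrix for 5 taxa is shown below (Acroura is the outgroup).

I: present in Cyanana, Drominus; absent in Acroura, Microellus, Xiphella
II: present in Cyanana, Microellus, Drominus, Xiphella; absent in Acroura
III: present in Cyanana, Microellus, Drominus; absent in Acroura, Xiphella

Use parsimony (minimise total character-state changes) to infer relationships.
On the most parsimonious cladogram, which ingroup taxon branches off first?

Xiphella

The outgroup has state 'absent' for every character, so 'present' is the derived state throughout.
I (derived state 'present') is shared by Cyanana and Drominus — a synapomorphy uniting that clade.
All ingroup taxa share the derived state 'present' for II; it defines the ingroup but does not resolve relationships within it.
III (derived state 'present') is shared by Cyanana, Drominus, and Microellus — a synapomorphy uniting that clade.
Most parsimonious ingroup topology: (((Cyanana,Drominus),Microellus),Xiphella).
Xiphella is sister to the clade containing all other ingroup taxa, so it is the earliest-diverging (most basal) ingroup lineage.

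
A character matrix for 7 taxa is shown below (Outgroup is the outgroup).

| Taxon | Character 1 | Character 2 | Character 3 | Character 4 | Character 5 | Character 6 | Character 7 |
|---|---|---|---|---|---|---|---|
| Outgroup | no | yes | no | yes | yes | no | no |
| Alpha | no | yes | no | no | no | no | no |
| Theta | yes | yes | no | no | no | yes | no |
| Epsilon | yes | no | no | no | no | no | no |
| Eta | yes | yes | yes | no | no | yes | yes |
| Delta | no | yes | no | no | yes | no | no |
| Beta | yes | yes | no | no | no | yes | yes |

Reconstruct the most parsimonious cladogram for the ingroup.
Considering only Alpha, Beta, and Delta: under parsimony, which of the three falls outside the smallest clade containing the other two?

Delta

Character polarity is set by the outgroup: the derived state is whichever differs from the outgroup's state, so for Character 2, Character 4, Character 5 the derived state is 'no', and for the remaining characters it is 'yes'.
Character 1 (derived state 'yes') is shared by Beta, Epsilon, Eta, and Theta — a synapomorphy uniting that clade.
Character 2: derived state 'no' in Epsilon only — an autapomorphy, so it tells us nothing about relationships among taxa.
Character 3 (derived state 'yes') is unique to Eta (autapomorphy; uninformative for grouping).
All ingroup taxa share the derived state 'no' for Character 4; it defines the ingroup but does not resolve relationships within it.
Only Alpha, Beta, Epsilon, Eta, and Theta show the derived state 'no' for Character 5, supporting them as a clade.
Character 6 (derived state 'yes') is shared by Beta, Eta, and Theta — a synapomorphy uniting that clade.
Character 7 (derived state 'yes') is shared by Beta and Eta — a synapomorphy uniting that clade.
Most parsimonious ingroup topology: ((Alpha,((Theta,(Eta,Beta)),Epsilon)),Delta).
Alpha and Beta share a more recent common ancestor with each other than either does with Delta, so Delta is the least closely related of the three.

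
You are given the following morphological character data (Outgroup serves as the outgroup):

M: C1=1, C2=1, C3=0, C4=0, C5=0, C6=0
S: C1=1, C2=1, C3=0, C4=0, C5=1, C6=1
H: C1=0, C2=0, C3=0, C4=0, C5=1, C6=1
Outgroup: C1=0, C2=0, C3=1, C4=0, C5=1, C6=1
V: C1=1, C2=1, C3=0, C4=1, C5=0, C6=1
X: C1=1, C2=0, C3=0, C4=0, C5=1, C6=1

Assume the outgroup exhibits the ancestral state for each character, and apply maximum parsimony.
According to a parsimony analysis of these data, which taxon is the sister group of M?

V

Character polarity is set by the outgroup: the derived state is whichever differs from the outgroup's state, so for C3, C5, C6 the derived state is '0', and for the remaining characters it is '1'.
C1: derived state '1' in M, S, V, and X only — synapomorphy for {M, S, V, X}.
C2: derived state '1' in M, S, and V only — synapomorphy for {M, S, V}.
All ingroup taxa share the derived state '0' for C3; it defines the ingroup but does not resolve relationships within it.
C4: derived state '1' in V only — an autapomorphy, so it tells us nothing about relationships among taxa.
C5 (derived state '0') is shared by M and V — a synapomorphy uniting that clade.
C6 (derived state '0') is unique to M (autapomorphy; uninformative for grouping).
Most parsimonious ingroup topology: ((X,((M,V),S)),H).
M and V form a cherry on this tree, so they are sister taxa.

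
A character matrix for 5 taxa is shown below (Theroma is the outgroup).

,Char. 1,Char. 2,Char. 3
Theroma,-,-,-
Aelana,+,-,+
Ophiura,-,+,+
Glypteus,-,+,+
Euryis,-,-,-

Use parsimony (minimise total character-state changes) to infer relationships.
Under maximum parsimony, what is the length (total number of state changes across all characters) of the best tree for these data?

The outgroup has state '-' for every character, so '+' is the derived state throughout.
Char. 1 (derived state '+') is unique to Aelana (autapomorphy; uninformative for grouping).
Char. 2 (derived state '+') is shared by Glypteus and Ophiura — a synapomorphy uniting that clade.
Char. 3: derived state '+' in Aelana, Glypteus, and Ophiura only — synapomorphy for {Aelana, Glypteus, Ophiura}.
Most parsimonious ingroup topology: ((Aelana,(Ophiura,Glypteus)),Euryis).
Changes per character on this tree: Char. 1: 1; Char. 2: 1; Char. 3: 1.
Total = 3.

3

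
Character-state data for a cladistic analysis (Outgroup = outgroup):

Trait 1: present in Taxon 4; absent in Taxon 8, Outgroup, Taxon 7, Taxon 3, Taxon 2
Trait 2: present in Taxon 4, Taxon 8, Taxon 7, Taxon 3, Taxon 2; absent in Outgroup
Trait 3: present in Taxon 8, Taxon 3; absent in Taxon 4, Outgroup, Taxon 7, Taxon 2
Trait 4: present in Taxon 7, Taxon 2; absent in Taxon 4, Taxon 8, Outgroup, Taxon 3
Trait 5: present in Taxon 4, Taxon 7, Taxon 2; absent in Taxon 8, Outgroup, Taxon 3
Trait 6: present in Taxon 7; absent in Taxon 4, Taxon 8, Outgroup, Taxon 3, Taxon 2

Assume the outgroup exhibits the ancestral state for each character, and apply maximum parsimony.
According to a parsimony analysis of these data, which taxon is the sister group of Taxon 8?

The outgroup has state 'absent' for every character, so 'present' is the derived state throughout.
Trait 1 (derived state 'present') is unique to Taxon 4 (autapomorphy; uninformative for grouping).
All ingroup taxa share the derived state 'present' for Trait 2; it defines the ingroup but does not resolve relationships within it.
Trait 3: derived state 'present' in Taxon 3 and Taxon 8 only — synapomorphy for {Taxon 3, Taxon 8}.
Only Taxon 2 and Taxon 7 show the derived state 'present' for Trait 4, supporting them as a clade.
Trait 5: derived state 'present' in Taxon 2, Taxon 4, and Taxon 7 only — synapomorphy for {Taxon 2, Taxon 4, Taxon 7}.
Trait 6: derived state 'present' in Taxon 7 only — an autapomorphy, so it tells us nothing about relationships among taxa.
Most parsimonious ingroup topology: ((Taxon 4,(Taxon 2,Taxon 7)),(Taxon 3,Taxon 8)).
Taxon 8 and Taxon 3 form a cherry on this tree, so they are sister taxa.

Taxon 3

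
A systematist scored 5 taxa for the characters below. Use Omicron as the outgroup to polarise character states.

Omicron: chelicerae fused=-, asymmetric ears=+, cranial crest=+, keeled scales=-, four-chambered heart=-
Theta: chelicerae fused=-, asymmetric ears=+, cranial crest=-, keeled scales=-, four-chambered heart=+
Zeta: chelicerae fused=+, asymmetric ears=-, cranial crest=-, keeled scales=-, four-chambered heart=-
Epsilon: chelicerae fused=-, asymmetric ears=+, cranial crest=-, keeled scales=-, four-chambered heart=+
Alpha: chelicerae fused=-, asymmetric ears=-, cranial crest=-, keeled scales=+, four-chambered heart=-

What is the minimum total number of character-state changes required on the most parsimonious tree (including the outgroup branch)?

5

Character polarity is set by the outgroup: the derived state is whichever differs from the outgroup's state, so for asymmetric ears, cranial crest the derived state is '-', and for the remaining characters it is '+'.
chelicerae fused: derived state '+' in Zeta only — an autapomorphy, so it tells us nothing about relationships among taxa.
asymmetric ears: derived state '-' in Alpha and Zeta only — synapomorphy for {Alpha, Zeta}.
All ingroup taxa share the derived state '-' for cranial crest; it defines the ingroup but does not resolve relationships within it.
keeled scales (derived state '+') is unique to Alpha (autapomorphy; uninformative for grouping).
four-chambered heart: derived state '+' in Epsilon and Theta only — synapomorphy for {Epsilon, Theta}.
Most parsimonious ingroup topology: ((Theta,Epsilon),(Zeta,Alpha)).
Changes per character on this tree: chelicerae fused: 1; asymmetric ears: 1; cranial crest: 1; keeled scales: 1; four-chambered heart: 1.
Total = 5.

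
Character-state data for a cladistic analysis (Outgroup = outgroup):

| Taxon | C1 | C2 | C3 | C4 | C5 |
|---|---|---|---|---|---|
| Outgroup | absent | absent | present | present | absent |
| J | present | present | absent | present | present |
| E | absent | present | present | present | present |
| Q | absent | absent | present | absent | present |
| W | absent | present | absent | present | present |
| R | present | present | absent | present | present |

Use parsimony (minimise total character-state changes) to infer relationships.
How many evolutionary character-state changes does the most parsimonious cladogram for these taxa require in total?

Character polarity is set by the outgroup: the derived state is whichever differs from the outgroup's state, so for C3, C4 the derived state is 'absent', and for the remaining characters it is 'present'.
C1 (derived state 'present') is shared by J and R — a synapomorphy uniting that clade.
C2: derived state 'present' in E, J, R, and W only — synapomorphy for {E, J, R, W}.
C3: derived state 'absent' in J, R, and W only — synapomorphy for {J, R, W}.
C4 (derived state 'absent') is unique to Q (autapomorphy; uninformative for grouping).
All ingroup taxa share the derived state 'present' for C5; it defines the ingroup but does not resolve relationships within it.
Most parsimonious ingroup topology: ((((J,R),W),E),Q).
Changes per character on this tree: C1: 1; C2: 1; C3: 1; C4: 1; C5: 1.
Total = 5.

5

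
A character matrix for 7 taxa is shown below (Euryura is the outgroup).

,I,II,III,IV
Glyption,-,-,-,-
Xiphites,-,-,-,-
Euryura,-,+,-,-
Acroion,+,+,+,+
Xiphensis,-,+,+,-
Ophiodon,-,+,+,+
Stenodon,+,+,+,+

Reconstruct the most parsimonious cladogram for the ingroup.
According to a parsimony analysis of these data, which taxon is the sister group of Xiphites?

Character polarity is set by the outgroup: the derived state is whichever differs from the outgroup's state, so for II the derived state is '-', and for the remaining characters it is '+'.
I: derived state '+' in Acroion and Stenodon only — synapomorphy for {Acroion, Stenodon}.
Only Glyption and Xiphites show the derived state '-' for II, supporting them as a clade.
III: derived state '+' in Acroion, Ophiodon, Stenodon, and Xiphensis only — synapomorphy for {Acroion, Ophiodon, Stenodon, Xiphensis}.
IV (derived state '+') is shared by Acroion, Ophiodon, and Stenodon — a synapomorphy uniting that clade.
Most parsimonious ingroup topology: (((Ophiodon,(Stenodon,Acroion)),Xiphensis),(Xiphites,Glyption)).
Xiphites and Glyption form a cherry on this tree, so they are sister taxa.

Glyption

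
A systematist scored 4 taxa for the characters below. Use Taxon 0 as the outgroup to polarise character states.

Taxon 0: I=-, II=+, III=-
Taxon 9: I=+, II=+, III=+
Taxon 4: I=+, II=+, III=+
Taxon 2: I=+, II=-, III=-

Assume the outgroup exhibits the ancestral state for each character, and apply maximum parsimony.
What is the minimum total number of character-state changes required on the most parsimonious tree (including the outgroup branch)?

3

Character polarity is set by the outgroup: the derived state is whichever differs from the outgroup's state, so for II the derived state is '-', and for the remaining characters it is '+'.
All ingroup taxa share the derived state '+' for I; it defines the ingroup but does not resolve relationships within it.
II (derived state '-') is unique to Taxon 2 (autapomorphy; uninformative for grouping).
III: derived state '+' in Taxon 4 and Taxon 9 only — synapomorphy for {Taxon 4, Taxon 9}.
Most parsimonious ingroup topology: ((Taxon 9,Taxon 4),Taxon 2).
Changes per character on this tree: I: 1; II: 1; III: 1.
Total = 3.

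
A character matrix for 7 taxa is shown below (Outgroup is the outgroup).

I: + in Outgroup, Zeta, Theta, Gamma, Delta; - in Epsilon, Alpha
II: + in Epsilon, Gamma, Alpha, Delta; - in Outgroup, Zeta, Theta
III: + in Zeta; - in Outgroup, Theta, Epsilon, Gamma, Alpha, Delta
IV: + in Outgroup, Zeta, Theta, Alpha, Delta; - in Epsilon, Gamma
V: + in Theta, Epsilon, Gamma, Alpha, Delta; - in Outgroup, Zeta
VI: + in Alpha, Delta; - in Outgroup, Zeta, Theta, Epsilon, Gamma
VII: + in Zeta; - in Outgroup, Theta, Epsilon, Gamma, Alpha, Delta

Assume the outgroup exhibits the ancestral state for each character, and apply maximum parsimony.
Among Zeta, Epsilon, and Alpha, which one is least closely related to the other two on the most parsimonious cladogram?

Zeta

Character polarity is set by the outgroup: the derived state is whichever differs from the outgroup's state, so for I, IV the derived state is '-', and for the remaining characters it is '+'.
I groups Alpha and Epsilon, which is incompatible with the clades supported by the remaining characters; treating it as convergent (homoplasy) costs fewer steps than any alternative tree.
Only Alpha, Delta, Epsilon, and Gamma show the derived state '+' for II, supporting them as a clade.
III: derived state '+' in Zeta only — an autapomorphy, so it tells us nothing about relationships among taxa.
IV (derived state '-') is shared by Epsilon and Gamma — a synapomorphy uniting that clade.
V (derived state '+') is shared by Alpha, Delta, Epsilon, Gamma, and Theta — a synapomorphy uniting that clade.
Only Alpha and Delta show the derived state '+' for VI, supporting them as a clade.
VII: derived state '+' in Zeta only — an autapomorphy, so it tells us nothing about relationships among taxa.
Most parsimonious ingroup topology: (Zeta,(Theta,((Epsilon,Gamma),(Alpha,Delta)))).
Alpha and Epsilon share a more recent common ancestor with each other than either does with Zeta, so Zeta is the least closely related of the three.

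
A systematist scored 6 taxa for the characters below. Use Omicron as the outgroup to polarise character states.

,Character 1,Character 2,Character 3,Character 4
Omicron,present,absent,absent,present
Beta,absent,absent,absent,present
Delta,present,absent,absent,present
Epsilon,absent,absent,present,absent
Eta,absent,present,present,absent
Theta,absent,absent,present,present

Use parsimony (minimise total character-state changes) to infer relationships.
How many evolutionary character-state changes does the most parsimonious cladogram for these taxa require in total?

Character polarity is set by the outgroup: the derived state is whichever differs from the outgroup's state, so for Character 1, Character 4 the derived state is 'absent', and for the remaining characters it is 'present'.
Character 1 (derived state 'absent') is shared by Beta, Epsilon, Eta, and Theta — a synapomorphy uniting that clade.
Character 2: derived state 'present' in Eta only — an autapomorphy, so it tells us nothing about relationships among taxa.
Character 3: derived state 'present' in Epsilon, Eta, and Theta only — synapomorphy for {Epsilon, Eta, Theta}.
Character 4 (derived state 'absent') is shared by Epsilon and Eta — a synapomorphy uniting that clade.
Most parsimonious ingroup topology: ((Beta,((Epsilon,Eta),Theta)),Delta).
Changes per character on this tree: Character 1: 1; Character 2: 1; Character 3: 1; Character 4: 1.
Total = 4.

4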